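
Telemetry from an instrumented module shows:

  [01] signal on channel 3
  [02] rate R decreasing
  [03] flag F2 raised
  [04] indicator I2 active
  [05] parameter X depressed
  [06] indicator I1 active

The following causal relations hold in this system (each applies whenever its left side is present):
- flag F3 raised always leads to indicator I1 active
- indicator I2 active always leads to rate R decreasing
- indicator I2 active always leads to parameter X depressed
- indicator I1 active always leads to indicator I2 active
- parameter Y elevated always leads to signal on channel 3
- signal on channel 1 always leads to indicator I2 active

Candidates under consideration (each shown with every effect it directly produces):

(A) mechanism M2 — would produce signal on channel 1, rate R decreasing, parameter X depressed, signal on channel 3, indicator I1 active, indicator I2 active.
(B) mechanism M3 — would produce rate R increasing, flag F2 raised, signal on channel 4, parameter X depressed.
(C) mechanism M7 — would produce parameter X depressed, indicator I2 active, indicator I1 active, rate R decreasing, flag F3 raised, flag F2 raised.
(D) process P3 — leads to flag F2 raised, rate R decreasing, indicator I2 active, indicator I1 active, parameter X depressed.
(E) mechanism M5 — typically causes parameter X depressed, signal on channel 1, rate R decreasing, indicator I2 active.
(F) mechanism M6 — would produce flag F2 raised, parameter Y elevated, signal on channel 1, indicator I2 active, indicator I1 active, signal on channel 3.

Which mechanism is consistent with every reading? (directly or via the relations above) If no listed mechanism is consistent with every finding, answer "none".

Per-candidate check:
(A) mechanism M2 — does not account for flag F2 raised
(B) mechanism M3 — fails on signal on channel 3, rate R decreasing, indicator I2 active, indicator I1 active (predicts rate R increasing, not rate R decreasing)
(C) mechanism M7 — does not account for signal on channel 3
(D) process P3 — signal on channel 3 miss; rate R decreasing match; flag F2 raised match; indicator I2 active match; parameter X depressed match; indicator I1 active match
(E) mechanism M5 — signal on channel 3 miss; rate R decreasing match; flag F2 raised miss; indicator I2 active match; parameter X depressed match; indicator I1 active miss
(F) mechanism M6 — signal on channel 3 match; rate R decreasing match (via indicator I2 active → rate R decreasing); flag F2 raised match; indicator I2 active match; parameter X depressed match (via indicator I2 active → parameter X depressed); indicator I1 active match
(F) alone accounts for all the evidence.

F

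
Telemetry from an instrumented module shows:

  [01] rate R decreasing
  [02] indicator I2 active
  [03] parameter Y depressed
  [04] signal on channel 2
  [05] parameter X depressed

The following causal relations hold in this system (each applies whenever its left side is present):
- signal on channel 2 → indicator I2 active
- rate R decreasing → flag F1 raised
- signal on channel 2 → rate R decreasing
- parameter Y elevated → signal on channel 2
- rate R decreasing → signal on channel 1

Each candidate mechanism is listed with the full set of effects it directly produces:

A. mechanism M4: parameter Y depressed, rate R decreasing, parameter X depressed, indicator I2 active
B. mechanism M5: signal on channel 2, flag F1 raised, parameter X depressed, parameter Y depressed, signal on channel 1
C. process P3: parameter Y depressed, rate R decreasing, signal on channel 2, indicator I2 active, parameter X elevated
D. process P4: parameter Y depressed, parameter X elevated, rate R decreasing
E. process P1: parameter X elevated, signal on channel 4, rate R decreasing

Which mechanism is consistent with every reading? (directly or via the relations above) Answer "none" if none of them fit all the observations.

Testing each hypothesis:
(A) mechanism M4 — does not account for signal on channel 2
(B) mechanism M5 — rate R decreasing + (through signal on channel 2 → rate R decreasing); indicator I2 active + (through signal on channel 2 → indicator I2 active); parameter Y depressed +; signal on channel 2 +; parameter X depressed +
(C) process P3 — rate R decreasing +; indicator I2 active +; parameter Y depressed +; signal on channel 2 +; parameter X depressed -
(D) process P4 — rate R decreasing +; indicator I2 active -; parameter Y depressed +; signal on channel 2 -; parameter X depressed -
(E) process P1 — fails on indicator I2 active, parameter Y depressed, signal on channel 2, parameter X depressed (predicts parameter X elevated, not parameter X depressed)
Only (B) is consistent with every observation.

B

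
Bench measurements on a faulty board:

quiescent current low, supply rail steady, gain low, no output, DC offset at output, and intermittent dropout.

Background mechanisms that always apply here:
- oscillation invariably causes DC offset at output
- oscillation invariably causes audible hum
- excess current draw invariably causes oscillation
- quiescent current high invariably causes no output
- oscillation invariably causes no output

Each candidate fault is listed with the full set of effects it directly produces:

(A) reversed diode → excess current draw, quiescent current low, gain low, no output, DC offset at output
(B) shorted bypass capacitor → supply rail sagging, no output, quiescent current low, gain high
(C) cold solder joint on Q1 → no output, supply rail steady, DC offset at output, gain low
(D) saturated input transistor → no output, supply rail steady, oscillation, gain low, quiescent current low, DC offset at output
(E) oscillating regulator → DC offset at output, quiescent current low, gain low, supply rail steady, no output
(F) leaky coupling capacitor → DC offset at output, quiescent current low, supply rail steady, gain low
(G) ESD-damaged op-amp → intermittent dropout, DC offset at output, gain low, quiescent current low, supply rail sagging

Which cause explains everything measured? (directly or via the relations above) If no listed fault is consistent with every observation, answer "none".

Checking each candidate against the observations:
(A) reversed diode — does not account for supply rail steady, intermittent dropout
(B) shorted bypass capacitor — fails on supply rail steady, gain low, DC offset at output, intermittent dropout (predicts supply rail sagging, not supply rail steady; predicts gain high, not gain low)
(C) cold solder joint on Q1 — quiescent current low miss; supply rail steady match; gain low match; no output match; DC offset at output match; intermittent dropout miss
(D) saturated input transistor — does not account for intermittent dropout
(E) oscillating regulator — does not account for intermittent dropout
(F) leaky coupling capacitor — quiescent current low match; supply rail steady match; gain low match; no output miss; DC offset at output match; intermittent dropout miss
(G) ESD-damaged op-amp — fails on supply rail steady, no output (predicts supply rail sagging, not supply rail steady)
No candidate is consistent with all observations.

none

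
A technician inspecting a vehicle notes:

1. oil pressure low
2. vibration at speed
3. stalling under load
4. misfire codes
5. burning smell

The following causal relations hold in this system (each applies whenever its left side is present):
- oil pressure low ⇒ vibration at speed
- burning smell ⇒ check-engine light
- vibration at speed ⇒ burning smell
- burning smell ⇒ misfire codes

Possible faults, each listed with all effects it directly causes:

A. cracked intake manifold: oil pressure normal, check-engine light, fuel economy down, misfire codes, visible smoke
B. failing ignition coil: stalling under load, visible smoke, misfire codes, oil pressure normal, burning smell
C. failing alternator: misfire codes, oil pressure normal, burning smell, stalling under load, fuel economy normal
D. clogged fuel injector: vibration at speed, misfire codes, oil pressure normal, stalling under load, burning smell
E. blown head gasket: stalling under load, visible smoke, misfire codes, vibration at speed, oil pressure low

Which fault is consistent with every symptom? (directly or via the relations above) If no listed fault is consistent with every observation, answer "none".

E

Testing each hypothesis:
(A) cracked intake manifold — fails on oil pressure low, vibration at speed, stalling under load, burning smell (predicts oil pressure normal, not oil pressure low)
(B) failing ignition coil — oil pressure low ✗; vibration at speed ✗; stalling under load ✓; misfire codes ✓; burning smell ✓
(C) failing alternator — fails on oil pressure low, vibration at speed (predicts oil pressure normal, not oil pressure low)
(D) clogged fuel injector — fails on oil pressure low (predicts oil pressure normal, not oil pressure low)
(E) blown head gasket — oil pressure low ✓; vibration at speed ✓; stalling under load ✓; misfire codes ✓; burning smell ✓ (through vibration at speed → burning smell)
(E) alone accounts for all the evidence.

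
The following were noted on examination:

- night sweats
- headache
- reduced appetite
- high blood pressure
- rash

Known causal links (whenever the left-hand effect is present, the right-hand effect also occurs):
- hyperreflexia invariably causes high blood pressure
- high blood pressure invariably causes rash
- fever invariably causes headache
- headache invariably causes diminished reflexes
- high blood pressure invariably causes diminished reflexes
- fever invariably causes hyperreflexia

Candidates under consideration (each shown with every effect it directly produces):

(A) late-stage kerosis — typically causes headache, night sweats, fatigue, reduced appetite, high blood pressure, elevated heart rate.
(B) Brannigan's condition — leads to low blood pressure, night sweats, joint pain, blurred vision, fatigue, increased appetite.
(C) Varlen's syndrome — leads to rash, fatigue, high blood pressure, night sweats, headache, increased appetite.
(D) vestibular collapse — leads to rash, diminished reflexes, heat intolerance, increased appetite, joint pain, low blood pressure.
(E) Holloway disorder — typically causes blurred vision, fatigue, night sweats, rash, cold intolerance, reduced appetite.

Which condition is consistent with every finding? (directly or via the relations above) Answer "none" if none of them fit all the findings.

Testing each hypothesis:
(A) late-stage kerosis — night sweats ✓; headache ✓; reduced appetite ✓; high blood pressure ✓; rash ✓ (by high blood pressure → rash)
(B) Brannigan's condition — night sweats ✓; headache ✗; reduced appetite ✗; high blood pressure ✗; rash ✗
(C) Varlen's syndrome — night sweats ✓; headache ✓; reduced appetite ✗; high blood pressure ✓; rash ✓
(D) vestibular collapse — night sweats ✗; headache ✗; reduced appetite ✗; high blood pressure ✗; rash ✓
(E) Holloway disorder — does not account for headache, high blood pressure
(A) is the only candidate with no mismatches.

A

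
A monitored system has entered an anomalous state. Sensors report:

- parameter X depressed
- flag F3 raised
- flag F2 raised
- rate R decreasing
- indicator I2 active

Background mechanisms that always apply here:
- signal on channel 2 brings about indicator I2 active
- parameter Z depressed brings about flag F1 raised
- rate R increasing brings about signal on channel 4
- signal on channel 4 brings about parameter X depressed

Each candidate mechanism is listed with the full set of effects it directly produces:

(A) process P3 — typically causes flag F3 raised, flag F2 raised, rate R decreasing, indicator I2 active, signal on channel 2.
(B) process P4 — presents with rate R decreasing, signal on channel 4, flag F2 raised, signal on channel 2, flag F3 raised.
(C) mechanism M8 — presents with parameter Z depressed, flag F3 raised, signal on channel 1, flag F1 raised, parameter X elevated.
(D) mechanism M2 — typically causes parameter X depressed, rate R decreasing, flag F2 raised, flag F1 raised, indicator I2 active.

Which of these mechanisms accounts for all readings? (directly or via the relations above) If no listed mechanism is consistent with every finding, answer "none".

B

Testing each hypothesis:
(A) process P3 — does not account for parameter X depressed
(B) process P4 — parameter X depressed ✓ (via signal on channel 4 → parameter X depressed); flag F3 raised ✓; flag F2 raised ✓; rate R decreasing ✓; indicator I2 active ✓ (via signal on channel 2 → indicator I2 active)
(C) mechanism M8 — parameter X depressed ✗; flag F3 raised ✓; flag F2 raised ✗; rate R decreasing ✗; indicator I2 active ✗
(D) mechanism M2 — does not account for flag F3 raised
(B) is the only candidate with no mismatches.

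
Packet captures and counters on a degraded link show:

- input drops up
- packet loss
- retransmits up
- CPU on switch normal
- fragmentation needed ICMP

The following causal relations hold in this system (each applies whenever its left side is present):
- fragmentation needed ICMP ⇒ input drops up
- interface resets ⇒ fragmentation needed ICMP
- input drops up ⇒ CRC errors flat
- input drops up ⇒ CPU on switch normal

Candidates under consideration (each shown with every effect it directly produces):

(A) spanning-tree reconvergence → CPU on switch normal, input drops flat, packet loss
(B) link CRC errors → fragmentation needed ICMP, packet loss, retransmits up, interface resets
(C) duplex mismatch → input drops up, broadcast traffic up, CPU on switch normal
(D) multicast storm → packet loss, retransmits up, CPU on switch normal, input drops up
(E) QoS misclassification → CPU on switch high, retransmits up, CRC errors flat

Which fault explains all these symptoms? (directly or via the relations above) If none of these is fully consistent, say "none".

B

Per-candidate check:
(A) spanning-tree reconvergence — input drops up ✗; packet loss ✓; retransmits up ✗; CPU on switch normal ✓; fragmentation needed ICMP ✗
(B) link CRC errors — accounts for every observation (input drops up via fragmentation needed ICMP → input drops up)
(C) duplex mismatch — input drops up ✓; packet loss ✗; retransmits up ✗; CPU on switch normal ✓; fragmentation needed ICMP ✗
(D) multicast storm — input drops up ✓; packet loss ✓; retransmits up ✓; CPU on switch normal ✓; fragmentation needed ICMP ✗
(E) QoS misclassification — input drops up ✗; packet loss ✗; retransmits up ✓; CPU on switch normal ✗; fragmentation needed ICMP ✗
(B) alone accounts for all the evidence.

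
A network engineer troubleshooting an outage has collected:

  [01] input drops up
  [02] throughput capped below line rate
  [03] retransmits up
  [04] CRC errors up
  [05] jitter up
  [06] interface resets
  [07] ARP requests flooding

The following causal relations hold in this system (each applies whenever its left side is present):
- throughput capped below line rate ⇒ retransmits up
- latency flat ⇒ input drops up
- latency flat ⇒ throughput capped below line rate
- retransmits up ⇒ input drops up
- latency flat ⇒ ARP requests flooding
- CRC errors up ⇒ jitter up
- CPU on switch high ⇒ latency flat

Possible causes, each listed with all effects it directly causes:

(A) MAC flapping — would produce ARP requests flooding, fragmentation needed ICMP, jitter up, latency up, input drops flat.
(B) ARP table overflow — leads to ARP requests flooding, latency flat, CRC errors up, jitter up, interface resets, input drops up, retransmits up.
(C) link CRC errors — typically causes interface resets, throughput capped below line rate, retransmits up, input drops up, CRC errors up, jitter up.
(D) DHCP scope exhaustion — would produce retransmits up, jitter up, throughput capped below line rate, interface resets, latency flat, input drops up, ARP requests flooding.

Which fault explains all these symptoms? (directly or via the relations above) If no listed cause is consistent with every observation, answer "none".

For each candidate, compare predicted effects to what was observed:
(A) MAC flapping — input drops up miss; throughput capped below line rate miss; retransmits up miss; CRC errors up miss; jitter up match; interface resets miss; ARP requests flooding match
(B) ARP table overflow — accounts for every observation (throughput capped below line rate by latency flat → throughput capped below line rate)
(C) link CRC errors — input drops up match; throughput capped below line rate match; retransmits up match; CRC errors up match; jitter up match; interface resets match; ARP requests flooding miss
(D) DHCP scope exhaustion — input drops up match; throughput capped below line rate match; retransmits up match; CRC errors up miss; jitter up match; interface resets match; ARP requests flooding match
Only (B) is consistent with every observation.

B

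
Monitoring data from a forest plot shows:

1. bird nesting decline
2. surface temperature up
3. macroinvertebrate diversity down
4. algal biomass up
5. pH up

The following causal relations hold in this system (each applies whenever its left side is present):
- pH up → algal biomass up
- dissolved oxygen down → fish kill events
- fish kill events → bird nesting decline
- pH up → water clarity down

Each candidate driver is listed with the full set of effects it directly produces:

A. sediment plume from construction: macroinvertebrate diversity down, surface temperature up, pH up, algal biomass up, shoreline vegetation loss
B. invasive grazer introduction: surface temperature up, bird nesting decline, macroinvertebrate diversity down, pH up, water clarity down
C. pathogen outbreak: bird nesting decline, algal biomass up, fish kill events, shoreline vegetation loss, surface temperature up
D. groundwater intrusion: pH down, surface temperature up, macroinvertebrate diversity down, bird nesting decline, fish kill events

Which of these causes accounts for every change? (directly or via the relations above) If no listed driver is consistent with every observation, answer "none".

For each candidate, compare predicted effects to what was observed:
(A) sediment plume from construction — does not account for bird nesting decline
(B) invasive grazer introduction — bird nesting decline match; surface temperature up match; macroinvertebrate diversity down match; algal biomass up match (via pH up → algal biomass up); pH up match
(C) pathogen outbreak — bird nesting decline match; surface temperature up match; macroinvertebrate diversity down miss; algal biomass up match; pH up miss
(D) groundwater intrusion — fails on algal biomass up, pH up (predicts pH down, not pH up)
Only (B) is consistent with every observation.

B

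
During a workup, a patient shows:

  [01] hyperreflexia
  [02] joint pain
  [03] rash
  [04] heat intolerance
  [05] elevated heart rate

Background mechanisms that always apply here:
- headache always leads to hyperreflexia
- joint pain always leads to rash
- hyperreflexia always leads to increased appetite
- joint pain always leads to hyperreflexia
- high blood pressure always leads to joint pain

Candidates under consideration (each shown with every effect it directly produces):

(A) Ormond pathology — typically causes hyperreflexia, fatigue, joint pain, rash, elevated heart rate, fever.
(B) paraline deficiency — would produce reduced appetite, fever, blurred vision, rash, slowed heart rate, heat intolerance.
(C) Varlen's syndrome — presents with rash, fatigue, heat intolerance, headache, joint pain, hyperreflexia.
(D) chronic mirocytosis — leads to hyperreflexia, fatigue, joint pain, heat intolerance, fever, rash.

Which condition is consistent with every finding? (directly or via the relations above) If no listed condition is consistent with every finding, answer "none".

none

Checking each candidate against the observations:
(A) Ormond pathology — does not account for heat intolerance
(B) paraline deficiency — fails on hyperreflexia, joint pain, elevated heart rate (predicts slowed heart rate, not elevated heart rate)
(C) Varlen's syndrome — does not account for elevated heart rate
(D) chronic mirocytosis — does not account for elevated heart rate
None of the listed candidates fits everything.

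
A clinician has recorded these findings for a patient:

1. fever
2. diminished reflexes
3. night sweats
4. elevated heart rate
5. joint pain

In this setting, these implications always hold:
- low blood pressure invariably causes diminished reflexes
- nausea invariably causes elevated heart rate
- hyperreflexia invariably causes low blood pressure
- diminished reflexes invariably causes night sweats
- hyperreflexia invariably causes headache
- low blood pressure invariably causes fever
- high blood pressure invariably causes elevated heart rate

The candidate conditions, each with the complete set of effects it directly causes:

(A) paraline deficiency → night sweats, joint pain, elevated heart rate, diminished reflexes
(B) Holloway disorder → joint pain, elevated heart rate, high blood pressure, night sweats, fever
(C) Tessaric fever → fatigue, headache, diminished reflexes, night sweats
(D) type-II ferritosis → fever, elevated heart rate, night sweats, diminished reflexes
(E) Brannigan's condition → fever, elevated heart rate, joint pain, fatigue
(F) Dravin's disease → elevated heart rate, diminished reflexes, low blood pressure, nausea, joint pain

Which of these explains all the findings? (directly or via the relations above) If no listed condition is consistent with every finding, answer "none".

F

Checking each candidate against the observations:
(A) paraline deficiency — fever ✗; diminished reflexes ✓; night sweats ✓; elevated heart rate ✓; joint pain ✓
(B) Holloway disorder — fever ✓; diminished reflexes ✗; night sweats ✓; elevated heart rate ✓; joint pain ✓
(C) Tessaric fever — does not account for fever, elevated heart rate, joint pain
(D) type-II ferritosis — does not account for joint pain
(E) Brannigan's condition — fever ✓; diminished reflexes ✗; night sweats ✗; elevated heart rate ✓; joint pain ✓
(F) Dravin's disease — accounts for every observation (fever by low blood pressure → fever)
(F) alone accounts for all the evidence.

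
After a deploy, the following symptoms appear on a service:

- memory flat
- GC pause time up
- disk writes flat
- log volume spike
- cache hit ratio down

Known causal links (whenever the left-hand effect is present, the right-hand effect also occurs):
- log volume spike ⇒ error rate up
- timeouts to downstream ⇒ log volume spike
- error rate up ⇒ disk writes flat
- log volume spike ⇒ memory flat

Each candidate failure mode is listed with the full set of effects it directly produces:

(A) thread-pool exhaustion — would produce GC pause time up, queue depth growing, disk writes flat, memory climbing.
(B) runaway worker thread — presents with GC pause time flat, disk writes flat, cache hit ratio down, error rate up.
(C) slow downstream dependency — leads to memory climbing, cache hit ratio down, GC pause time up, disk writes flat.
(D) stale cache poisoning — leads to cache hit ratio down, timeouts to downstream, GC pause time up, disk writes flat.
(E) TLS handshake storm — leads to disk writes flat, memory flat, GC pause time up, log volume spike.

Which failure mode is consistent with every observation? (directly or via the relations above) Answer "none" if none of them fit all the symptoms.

For each candidate, compare predicted effects to what was observed:
(A) thread-pool exhaustion — memory flat ✗; GC pause time up ✓; disk writes flat ✓; log volume spike ✗; cache hit ratio down ✗
(B) runaway worker thread — fails on memory flat, GC pause time up, log volume spike (predicts GC pause time flat, not GC pause time up)
(C) slow downstream dependency — memory flat ✗; GC pause time up ✓; disk writes flat ✓; log volume spike ✗; cache hit ratio down ✓
(D) stale cache poisoning — accounts for every observation (memory flat through timeouts to downstream → log volume spike → memory flat)
(E) TLS handshake storm — memory flat ✓; GC pause time up ✓; disk writes flat ✓; log volume spike ✓; cache hit ratio down ✗
Only (D) is consistent with every observation.

D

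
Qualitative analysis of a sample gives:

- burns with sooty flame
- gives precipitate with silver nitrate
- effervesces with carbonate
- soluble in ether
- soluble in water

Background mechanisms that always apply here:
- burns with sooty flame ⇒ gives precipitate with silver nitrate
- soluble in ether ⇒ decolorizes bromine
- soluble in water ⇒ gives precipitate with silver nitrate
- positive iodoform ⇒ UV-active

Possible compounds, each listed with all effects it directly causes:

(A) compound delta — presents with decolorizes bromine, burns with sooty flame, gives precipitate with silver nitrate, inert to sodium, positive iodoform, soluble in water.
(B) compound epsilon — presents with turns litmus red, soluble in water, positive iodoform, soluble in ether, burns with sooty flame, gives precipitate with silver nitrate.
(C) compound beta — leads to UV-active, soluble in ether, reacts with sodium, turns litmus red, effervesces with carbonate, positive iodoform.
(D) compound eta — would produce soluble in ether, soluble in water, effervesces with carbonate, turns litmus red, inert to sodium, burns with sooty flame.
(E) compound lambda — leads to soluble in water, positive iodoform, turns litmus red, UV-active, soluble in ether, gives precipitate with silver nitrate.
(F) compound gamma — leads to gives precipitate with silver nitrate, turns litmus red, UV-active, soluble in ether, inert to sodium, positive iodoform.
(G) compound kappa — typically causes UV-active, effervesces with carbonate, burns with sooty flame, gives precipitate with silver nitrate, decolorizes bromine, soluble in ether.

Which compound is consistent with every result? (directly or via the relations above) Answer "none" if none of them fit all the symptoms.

D

Checking each candidate against the observations:
(A) compound delta — burns with sooty flame yes; gives precipitate with silver nitrate yes; effervesces with carbonate NO; soluble in ether NO; soluble in water yes
(B) compound epsilon — burns with sooty flame yes; gives precipitate with silver nitrate yes; effervesces with carbonate NO; soluble in ether yes; soluble in water yes
(C) compound beta — burns with sooty flame NO; gives precipitate with silver nitrate NO; effervesces with carbonate yes; soluble in ether yes; soluble in water NO
(D) compound eta — accounts for every observation (gives precipitate with silver nitrate through soluble in water → gives precipitate with silver nitrate)
(E) compound lambda — burns with sooty flame NO; gives precipitate with silver nitrate yes; effervesces with carbonate NO; soluble in ether yes; soluble in water yes
(F) compound gamma — does not account for burns with sooty flame, effervesces with carbonate, soluble in water
(G) compound kappa — burns with sooty flame yes; gives precipitate with silver nitrate yes; effervesces with carbonate yes; soluble in ether yes; soluble in water NO
Only (D) is consistent with every observation.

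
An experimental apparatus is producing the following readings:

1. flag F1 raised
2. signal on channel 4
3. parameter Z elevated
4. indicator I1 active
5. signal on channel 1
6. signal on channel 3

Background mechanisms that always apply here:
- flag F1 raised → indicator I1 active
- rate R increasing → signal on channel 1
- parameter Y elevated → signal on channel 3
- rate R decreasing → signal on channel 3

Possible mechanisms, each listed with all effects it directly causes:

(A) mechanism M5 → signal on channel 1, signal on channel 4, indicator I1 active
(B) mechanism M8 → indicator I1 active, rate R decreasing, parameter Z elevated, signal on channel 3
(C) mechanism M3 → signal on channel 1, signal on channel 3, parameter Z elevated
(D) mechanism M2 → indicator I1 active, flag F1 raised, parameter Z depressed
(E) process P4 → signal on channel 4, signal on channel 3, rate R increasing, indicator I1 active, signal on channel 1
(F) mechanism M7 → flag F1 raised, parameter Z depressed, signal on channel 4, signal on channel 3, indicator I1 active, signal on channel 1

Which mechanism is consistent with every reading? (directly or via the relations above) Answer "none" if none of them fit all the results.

none

Per-candidate check:
(A) mechanism M5 — does not account for flag F1 raised, parameter Z elevated, signal on channel 3
(B) mechanism M8 — does not account for flag F1 raised, signal on channel 4, signal on channel 1
(C) mechanism M3 — does not account for flag F1 raised, signal on channel 4, indicator I1 active
(D) mechanism M2 — flag F1 raised match; signal on channel 4 miss; parameter Z elevated miss; indicator I1 active match; signal on channel 1 miss; signal on channel 3 miss
(E) process P4 — does not account for flag F1 raised, parameter Z elevated
(F) mechanism M7 — fails on parameter Z elevated (predicts parameter Z depressed, not parameter Z elevated)
None of the listed candidates fits everything.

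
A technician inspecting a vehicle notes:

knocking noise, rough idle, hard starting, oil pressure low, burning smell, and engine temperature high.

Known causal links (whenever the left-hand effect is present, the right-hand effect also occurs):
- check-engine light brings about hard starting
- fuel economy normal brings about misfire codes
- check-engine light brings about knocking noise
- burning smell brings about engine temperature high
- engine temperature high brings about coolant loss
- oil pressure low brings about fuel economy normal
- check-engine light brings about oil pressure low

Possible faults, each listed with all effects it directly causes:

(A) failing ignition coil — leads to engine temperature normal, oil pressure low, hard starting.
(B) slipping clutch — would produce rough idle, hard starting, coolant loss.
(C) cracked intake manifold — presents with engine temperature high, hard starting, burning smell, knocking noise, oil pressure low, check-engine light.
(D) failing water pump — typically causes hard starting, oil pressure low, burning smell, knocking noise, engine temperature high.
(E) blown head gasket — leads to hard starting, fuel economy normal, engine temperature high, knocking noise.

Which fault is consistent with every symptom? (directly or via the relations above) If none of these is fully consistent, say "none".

none

For each candidate, compare predicted effects to what was observed:
(A) failing ignition coil — knocking noise ✗; rough idle ✗; hard starting ✓; oil pressure low ✓; burning smell ✗; engine temperature high ✗
(B) slipping clutch — knocking noise ✗; rough idle ✓; hard starting ✓; oil pressure low ✗; burning smell ✗; engine temperature high ✗
(C) cracked intake manifold — knocking noise ✓; rough idle ✗; hard starting ✓; oil pressure low ✓; burning smell ✓; engine temperature high ✓
(D) failing water pump — knocking noise ✓; rough idle ✗; hard starting ✓; oil pressure low ✓; burning smell ✓; engine temperature high ✓
(E) blown head gasket — does not account for rough idle, oil pressure low, burning smell
None of the listed candidates fits everything.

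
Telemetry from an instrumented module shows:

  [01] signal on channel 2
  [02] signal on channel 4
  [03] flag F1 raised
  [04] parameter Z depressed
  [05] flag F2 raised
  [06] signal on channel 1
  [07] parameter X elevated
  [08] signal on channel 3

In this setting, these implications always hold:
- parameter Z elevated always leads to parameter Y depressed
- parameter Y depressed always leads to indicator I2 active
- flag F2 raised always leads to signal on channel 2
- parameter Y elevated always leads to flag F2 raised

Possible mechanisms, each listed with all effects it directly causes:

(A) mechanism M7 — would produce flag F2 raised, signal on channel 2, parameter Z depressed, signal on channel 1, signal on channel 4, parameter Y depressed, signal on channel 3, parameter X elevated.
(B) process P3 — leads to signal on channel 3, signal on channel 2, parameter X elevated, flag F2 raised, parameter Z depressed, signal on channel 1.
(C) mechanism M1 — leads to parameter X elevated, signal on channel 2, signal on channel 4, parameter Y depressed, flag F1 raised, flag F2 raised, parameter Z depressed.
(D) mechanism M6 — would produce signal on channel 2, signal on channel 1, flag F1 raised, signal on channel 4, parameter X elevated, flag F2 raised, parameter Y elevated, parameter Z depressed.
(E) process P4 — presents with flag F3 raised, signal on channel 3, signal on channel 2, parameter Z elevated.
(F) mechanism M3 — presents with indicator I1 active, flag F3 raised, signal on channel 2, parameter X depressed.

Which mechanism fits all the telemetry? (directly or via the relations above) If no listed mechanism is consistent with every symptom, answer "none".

Checking each candidate against the observations:
(A) mechanism M7 — does not account for flag F1 raised
(B) process P3 — signal on channel 2 ✓; signal on channel 4 ✗; flag F1 raised ✗; parameter Z depressed ✓; flag F2 raised ✓; signal on channel 1 ✓; parameter X elevated ✓; signal on channel 3 ✓
(C) mechanism M1 — does not account for signal on channel 1, signal on channel 3
(D) mechanism M6 — signal on channel 2 ✓; signal on channel 4 ✓; flag F1 raised ✓; parameter Z depressed ✓; flag F2 raised ✓; signal on channel 1 ✓; parameter X elevated ✓; signal on channel 3 ✗
(E) process P4 — fails on signal on channel 4, flag F1 raised, parameter Z depressed, flag F2 raised, signal on channel 1, parameter X elevated (predicts parameter Z elevated, not parameter Z depressed)
(F) mechanism M3 — signal on channel 2 ✓; signal on channel 4 ✗; flag F1 raised ✗; parameter Z depressed ✗; flag F2 raised ✗; signal on channel 1 ✗; parameter X elevated ✗; signal on channel 3 ✗
None of the listed candidates fits everything.

none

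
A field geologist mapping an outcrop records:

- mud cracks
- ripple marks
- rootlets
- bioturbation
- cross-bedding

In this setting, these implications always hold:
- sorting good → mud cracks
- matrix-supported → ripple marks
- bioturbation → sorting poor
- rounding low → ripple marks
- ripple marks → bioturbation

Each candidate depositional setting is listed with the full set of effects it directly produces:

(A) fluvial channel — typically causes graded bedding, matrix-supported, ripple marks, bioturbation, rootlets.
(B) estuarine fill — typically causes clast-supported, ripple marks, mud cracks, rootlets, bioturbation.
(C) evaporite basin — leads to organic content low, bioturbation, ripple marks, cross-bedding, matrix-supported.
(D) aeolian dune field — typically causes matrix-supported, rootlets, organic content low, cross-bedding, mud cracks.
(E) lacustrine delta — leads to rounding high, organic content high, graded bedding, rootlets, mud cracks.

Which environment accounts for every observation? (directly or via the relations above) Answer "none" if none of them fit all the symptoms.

Per-candidate check:
(A) fluvial channel — does not account for mud cracks, cross-bedding
(B) estuarine fill — mud cracks match; ripple marks match; rootlets match; bioturbation match; cross-bedding miss
(C) evaporite basin — mud cracks miss; ripple marks match; rootlets miss; bioturbation match; cross-bedding match
(D) aeolian dune field — mud cracks match; ripple marks match (via matrix-supported → ripple marks); rootlets match; bioturbation match (via matrix-supported → ripple marks → bioturbation); cross-bedding match
(E) lacustrine delta — mud cracks match; ripple marks miss; rootlets match; bioturbation miss; cross-bedding miss
(D) alone accounts for all the evidence.

D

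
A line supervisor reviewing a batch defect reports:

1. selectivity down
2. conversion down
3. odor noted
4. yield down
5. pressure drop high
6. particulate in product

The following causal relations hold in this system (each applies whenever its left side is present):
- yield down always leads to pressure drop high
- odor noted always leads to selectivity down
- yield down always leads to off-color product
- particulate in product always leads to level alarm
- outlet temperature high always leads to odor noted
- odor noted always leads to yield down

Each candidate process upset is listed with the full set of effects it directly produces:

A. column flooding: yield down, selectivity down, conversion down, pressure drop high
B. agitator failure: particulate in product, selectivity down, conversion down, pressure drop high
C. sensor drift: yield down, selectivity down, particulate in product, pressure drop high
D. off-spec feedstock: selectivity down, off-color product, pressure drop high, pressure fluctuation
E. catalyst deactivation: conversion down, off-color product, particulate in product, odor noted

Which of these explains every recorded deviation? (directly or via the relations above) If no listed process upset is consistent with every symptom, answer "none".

Checking each candidate against the observations:
(A) column flooding — selectivity down yes; conversion down yes; odor noted NO; yield down yes; pressure drop high yes; particulate in product NO
(B) agitator failure — does not account for odor noted, yield down
(C) sensor drift — selectivity down yes; conversion down NO; odor noted NO; yield down yes; pressure drop high yes; particulate in product yes
(D) off-spec feedstock — does not account for conversion down, odor noted, yield down, particulate in product
(E) catalyst deactivation — accounts for every observation (selectivity down through odor noted → selectivity down)
Only (E) is consistent with every observation.

E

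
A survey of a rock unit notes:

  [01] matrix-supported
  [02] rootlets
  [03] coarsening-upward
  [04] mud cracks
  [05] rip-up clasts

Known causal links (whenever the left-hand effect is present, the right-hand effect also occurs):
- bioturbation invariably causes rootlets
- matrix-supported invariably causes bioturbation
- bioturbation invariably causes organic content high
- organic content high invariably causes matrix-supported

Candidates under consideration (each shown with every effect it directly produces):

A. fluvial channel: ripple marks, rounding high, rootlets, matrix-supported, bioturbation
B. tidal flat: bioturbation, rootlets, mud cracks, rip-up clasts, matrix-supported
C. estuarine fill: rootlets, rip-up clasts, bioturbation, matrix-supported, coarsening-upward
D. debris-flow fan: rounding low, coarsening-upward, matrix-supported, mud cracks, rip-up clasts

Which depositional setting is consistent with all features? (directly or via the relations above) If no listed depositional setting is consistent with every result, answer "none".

Testing each hypothesis:
(A) fluvial channel — matrix-supported +; rootlets +; coarsening-upward -; mud cracks -; rip-up clasts -
(B) tidal flat — matrix-supported +; rootlets +; coarsening-upward -; mud cracks +; rip-up clasts +
(C) estuarine fill — matrix-supported +; rootlets +; coarsening-upward +; mud cracks -; rip-up clasts +
(D) debris-flow fan — matrix-supported +; rootlets + (via matrix-supported → bioturbation → rootlets); coarsening-upward +; mud cracks +; rip-up clasts +
(D) is the only candidate with no mismatches.

D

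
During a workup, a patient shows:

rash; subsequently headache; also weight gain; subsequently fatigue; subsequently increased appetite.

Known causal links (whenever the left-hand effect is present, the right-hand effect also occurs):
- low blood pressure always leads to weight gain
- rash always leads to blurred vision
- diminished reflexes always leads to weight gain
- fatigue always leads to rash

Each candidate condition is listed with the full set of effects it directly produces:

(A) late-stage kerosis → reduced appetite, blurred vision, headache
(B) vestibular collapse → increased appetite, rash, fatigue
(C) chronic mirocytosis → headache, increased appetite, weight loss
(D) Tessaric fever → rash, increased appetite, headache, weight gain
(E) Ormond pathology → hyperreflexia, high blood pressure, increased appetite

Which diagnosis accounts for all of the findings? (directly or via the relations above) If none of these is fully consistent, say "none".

Per-candidate check:
(A) late-stage kerosis — rash NO; headache yes; weight gain NO; fatigue NO; increased appetite NO
(B) vestibular collapse — rash yes; headache NO; weight gain NO; fatigue yes; increased appetite yes
(C) chronic mirocytosis — fails on rash, weight gain, fatigue (predicts weight loss, not weight gain)
(D) Tessaric fever — does not account for fatigue
(E) Ormond pathology — does not account for rash, headache, weight gain, fatigue
No candidate is consistent with all observations.

none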